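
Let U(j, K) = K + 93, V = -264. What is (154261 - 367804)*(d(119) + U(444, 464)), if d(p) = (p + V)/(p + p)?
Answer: -28277577603/238 ≈ -1.1881e+8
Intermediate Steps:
d(p) = (-264 + p)/(2*p) (d(p) = (p - 264)/(p + p) = (-264 + p)/((2*p)) = (-264 + p)*(1/(2*p)) = (-264 + p)/(2*p))
U(j, K) = 93 + K
(154261 - 367804)*(d(119) + U(444, 464)) = (154261 - 367804)*((½)*(-264 + 119)/119 + (93 + 464)) = -213543*((½)*(1/119)*(-145) + 557) = -213543*(-145/238 + 557) = -213543*132421/238 = -28277577603/238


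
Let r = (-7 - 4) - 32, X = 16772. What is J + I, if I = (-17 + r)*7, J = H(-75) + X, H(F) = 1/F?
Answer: 1226399/75 ≈ 16352.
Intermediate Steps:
r = -43 (r = -11 - 32 = -43)
J = 1257899/75 (J = 1/(-75) + 16772 = -1/75 + 16772 = 1257899/75 ≈ 16772.)
I = -420 (I = (-17 - 43)*7 = -60*7 = -420)
J + I = 1257899/75 - 420 = 1226399/75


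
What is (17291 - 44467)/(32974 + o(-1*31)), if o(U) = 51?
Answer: -27176/33025 ≈ -0.82289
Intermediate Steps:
(17291 - 44467)/(32974 + o(-1*31)) = (17291 - 44467)/(32974 + 51) = -27176/33025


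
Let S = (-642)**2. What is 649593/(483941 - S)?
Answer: 649593/71777 ≈ 9.0502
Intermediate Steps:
S = 412164
649593/(483941 - S) = 649593/(483941 - 1*412164) = 649593/(483941 - 412164) = 649593/71777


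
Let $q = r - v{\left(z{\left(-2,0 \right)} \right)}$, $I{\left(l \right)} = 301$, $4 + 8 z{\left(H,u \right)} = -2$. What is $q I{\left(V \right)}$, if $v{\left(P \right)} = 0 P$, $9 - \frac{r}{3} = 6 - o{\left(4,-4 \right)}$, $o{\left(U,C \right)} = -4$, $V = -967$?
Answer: $-903$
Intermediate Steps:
$z{\left(H,u \right)} = - \frac{3}{4}$ ($z{\left(H,u \right)} = - \frac{1}{2} + \frac{1}{8} \left(-2\right) = - \frac{1}{2} - \frac{1}{4} = - \frac{3}{4}$)
$r = -3$ ($r = 27 - 3 \left(6 - -4\right) = 27 - 3 \left(6 + 4\right) = 27 - 30 = -3$)
$v{\left(P \right)} = 0$
$q = -3$ ($q = -3 - 0 = -3 + 0 = -3$)
$q I{\left(V \right)} = \left(-3\right) 301 = -903$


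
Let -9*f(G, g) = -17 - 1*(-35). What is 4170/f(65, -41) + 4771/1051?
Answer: -2186564/1051 ≈ -2080.5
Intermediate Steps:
f(G, g) = -2 (f(G, g) = -(-17 - 1*(-35))/9 = -(-17 + 35)/9 = -1/9*18 = -2)
4170/f(65, -41) + 4771/1051 = 4170/(-2) + 4771/1051 = 4170*(-1/2) + 4771*(1/1051) = -2085 + 4771/1051 = -2186564/1051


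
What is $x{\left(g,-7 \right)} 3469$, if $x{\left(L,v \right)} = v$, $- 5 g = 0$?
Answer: $-24283$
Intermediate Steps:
$g = 0$ ($g = \left(- \frac{1}{5}\right) 0 = 0$)
$x{\left(g,-7 \right)} 3469 = \left(-7\right) 3469 = -24283$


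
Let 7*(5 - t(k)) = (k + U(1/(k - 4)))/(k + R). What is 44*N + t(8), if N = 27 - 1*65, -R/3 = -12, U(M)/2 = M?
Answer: -1026889/616 ≈ -1667.0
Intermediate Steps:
U(M) = 2*M
R = 36 (R = -3*(-12) = 36)
N = -38 (N = 27 - 65 = -38)
t(k) = 5 - (k + 2/(-4 + k))/(7*(36 + k)) (t(k) = 5 - (k + 2/(k - 4))/(7*(k + 36)) = 5 - (k + 2/(-4 + k))/(7*(36 + k)))
44*N + t(8) = 44*(-38) + 2*(-1 + (-4 + 8)*(630 + 17*8))/(7*(-4 + 8)*(36 + 8)) = -1672 + (2/7)*(-1 + 4*(630 + 136))/(4*44) = -1672 + (2/7)*(¼)*(1/44)*(-1 + 4*766) = -1672 + (2/7)*(¼)*(1/44)*(-1 + 3064) = -1672 + (2/7)*(¼)*(1/44)*3063 = -1672 + 3063/616 = -1026889/616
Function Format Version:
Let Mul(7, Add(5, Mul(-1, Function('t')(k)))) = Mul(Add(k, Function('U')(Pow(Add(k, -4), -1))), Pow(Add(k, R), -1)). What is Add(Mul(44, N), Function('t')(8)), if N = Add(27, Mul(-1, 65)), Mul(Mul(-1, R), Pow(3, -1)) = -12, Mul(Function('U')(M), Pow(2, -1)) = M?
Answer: Rational(-1026889, 616) ≈ -1667.0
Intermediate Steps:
Function('U')(M) = Mul(2, M)
R = 36 (R = Mul(-3, -12) = 36)
N = -38 (N = Add(27, -65) = -38)
Function('t')(k) = Add(5, Mul(Rational(-1, 7), Pow(Add(36, k), -1), Add(k, Mul(2, Pow(Add(-4, k), -1))))) (Function('t')(k) = Add(5, Mul(Rational(-1, 7), Mul(Add(k, Mul(2, Pow(Add(k, -4), -1))), Pow(Add(k, 36), -1)))) = Add(5, Mul(Rational(-1, 7), Mul(Add(k, Mul(2, Pow(Add(-4, k), -1))), Pow(Add(36, k), -1)))) = Add(5, Mul(Rational(-1, 7), Mul(Pow(Add(36, k), -1), Add(k, Mul(2, Pow(Add(-4, k), -1)))))) = Add(5, Mul(Rational(-1, 7), Pow(Add(36, k), -1), Add(k, Mul(2, Pow(Add(-4, k), -1))))))
Add(Mul(44, N), Function('t')(8)) = Add(Mul(44, -38), Mul(Rational(2, 7), Pow(Add(-4, 8), -1), Pow(Add(36, 8), -1), Add(-1, Mul(Add(-4, 8), Add(630, Mul(17, 8)))))) = Add(-1672, Mul(Rational(2, 7), Pow(4, -1), Pow(44, -1), Add(-1, Mul(4, Add(630, 136))))) = Add(-1672, Mul(Rational(2, 7), Rational(1, 4), Rational(1, 44), Add(-1, Mul(4, 766)))) = Add(-1672, Mul(Rational(2, 7), Rational(1, 4), Rational(1, 44), Add(-1, 3064))) = Add(-1672, Mul(Rational(2, 7), Rational(1, 4), Rational(1, 44), 3063)) = Add(-1672, Rational(3063, 616)) = Rational(-1026889, 616)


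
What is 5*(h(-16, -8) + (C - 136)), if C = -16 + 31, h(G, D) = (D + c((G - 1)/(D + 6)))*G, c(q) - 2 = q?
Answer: -805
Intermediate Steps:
c(q) = 2 + q
h(G, D) = G*(2 + D + (-1 + G)/(6 + D)) (h(G, D) = (D + (2 + (G - 1)/(D + 6)))*G = (D + (2 + (-1 + G)/(6 + D)))*G = (2 + D + (-1 + G)/(6 + D))*G = G*(2 + D + (-1 + G)/(6 + D)))
C = 15
5*(h(-16, -8) + (C - 136)) = 5*(-16*(11 - 16 + (-8)² + 8*(-8))/(6 - 8) + (15 - 136)) = 5*(-16*(11 - 16 + 64 - 64)/(-2) - 121) = 5*(-16*(-½)*(-5) - 121) = 5*(-40 - 121) = 5*(-161) = -805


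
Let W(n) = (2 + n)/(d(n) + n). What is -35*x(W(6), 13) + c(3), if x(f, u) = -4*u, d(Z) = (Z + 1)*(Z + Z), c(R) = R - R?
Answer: 1820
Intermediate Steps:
c(R) = 0
d(Z) = 2*Z*(1 + Z) (d(Z) = (1 + Z)*(2*Z) = 2*Z*(1 + Z))
W(n) = (2 + n)/(n + 2*n*(1 + n)) (W(n) = (2 + n)/(2*n*(1 + n) + n) = (2 + n)/(n + 2*n*(1 + n)))
-35*x(W(6), 13) + c(3) = -(-140)*13 + 0 = -35*(-52) + 0 = 1820 + 0 = 1820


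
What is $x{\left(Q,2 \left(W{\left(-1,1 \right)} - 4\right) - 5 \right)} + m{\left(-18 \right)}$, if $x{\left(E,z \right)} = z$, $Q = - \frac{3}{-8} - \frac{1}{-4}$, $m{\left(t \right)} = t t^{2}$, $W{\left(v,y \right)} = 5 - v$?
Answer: $-5833$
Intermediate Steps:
$m{\left(t \right)} = t^{3}$
$Q = \frac{5}{8}$ ($Q = \left(-3\right) \left(- \frac{1}{8}\right) - - \frac{1}{4} = \frac{3}{8} + \frac{1}{4} = \frac{5}{8} \approx 0.625$)
$x{\left(Q,2 \left(W{\left(-1,1 \right)} - 4\right) - 5 \right)} + m{\left(-18 \right)} = \left(2 \left(\left(5 - -1\right) - 4\right) - 5\right) + \left(-18\right)^{3} = \left(2 \left(\left(5 + 1\right) - 4\right) - 5\right) - 5832 = \left(2 \left(6 - 4\right) - 5\right) - 5832 = \left(2 \cdot 2 - 5\right) - 5832 = \left(4 - 5\right) - 5832 = -1 - 5832 = -5833$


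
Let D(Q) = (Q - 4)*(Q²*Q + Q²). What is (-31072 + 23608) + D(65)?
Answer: 17002386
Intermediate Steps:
D(Q) = (-4 + Q)*(Q² + Q³) (D(Q) = (-4 + Q)*(Q³ + Q²) = (-4 + Q)*(Q² + Q³))
(-31072 + 23608) + D(65) = (-31072 + 23608) + 65²*(-4 + 65² - 3*65) = -7464 + 4225*(-4 + 4225 - 195) = -7464 + 4225*4026 = -7464 + 17009850 = 17002386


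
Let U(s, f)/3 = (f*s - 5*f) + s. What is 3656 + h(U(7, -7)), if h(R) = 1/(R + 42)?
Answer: 76777/21 ≈ 3656.0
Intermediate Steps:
U(s, f) = -15*f + 3*s + 3*f*s (U(s, f) = 3*((f*s - 5*f) + s) = 3*((-5*f + f*s) + s) = 3*(s - 5*f + f*s) = -15*f + 3*s + 3*f*s)
h(R) = 1/(42 + R)
3656 + h(U(7, -7)) = 3656 + 1/(42 + (-15*(-7) + 3*7 + 3*(-7)*7)) = 3656 + 1/(42 + (105 + 21 - 147)) = 3656 + 1/(42 - 21) = 3656 + 1/21 = 76777/21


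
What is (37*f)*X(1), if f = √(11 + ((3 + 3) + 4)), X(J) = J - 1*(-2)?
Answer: 111*√21 ≈ 508.67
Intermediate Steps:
X(J) = 2 + J (X(J) = J + 2 = 2 + J)
f = √21 (f = √(11 + (6 + 4)) = √(11 + 10) = √21 ≈ 4.5826)
(37*f)*X(1) = (37*√21)*(2 + 1) = (37*√21)*3 = 111*√21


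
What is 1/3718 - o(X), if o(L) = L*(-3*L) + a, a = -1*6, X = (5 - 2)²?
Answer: 925783/3718 ≈ 249.00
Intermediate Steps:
X = 9 (X = 3² = 9)
a = -6
o(L) = -6 - 3*L² (o(L) = L*(-3*L) - 6 = -3*L² - 6 = -6 - 3*L²)
1/3718 - o(X) = 1/3718 - (-6 - 3*9²) = 1/3718 - (-6 - 3*81) = 1/3718 - (-6 - 243) = 1/3718 - 1*(-249) = 1/3718 + 249 = 925783/3718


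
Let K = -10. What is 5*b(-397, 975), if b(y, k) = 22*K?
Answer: -1100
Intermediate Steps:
b(y, k) = -220 (b(y, k) = 22*(-10) = -220)
5*b(-397, 975) = 5*(-220) = -1100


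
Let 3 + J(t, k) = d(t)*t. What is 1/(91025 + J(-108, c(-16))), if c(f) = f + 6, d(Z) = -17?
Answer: 1/92858 ≈ 1.0769e-5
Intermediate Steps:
c(f) = 6 + f
J(t, k) = -3 - 17*t
1/(91025 + J(-108, c(-16))) = 1/(91025 + (-3 - 17*(-108))) = 1/(91025 + (-3 + 1836)) = 1/(91025 + 1833) = 1/92858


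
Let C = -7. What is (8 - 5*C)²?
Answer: 1849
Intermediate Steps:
(8 - 5*C)² = (8 - 5*(-7))² = (8 + 35)² = 43² = 1849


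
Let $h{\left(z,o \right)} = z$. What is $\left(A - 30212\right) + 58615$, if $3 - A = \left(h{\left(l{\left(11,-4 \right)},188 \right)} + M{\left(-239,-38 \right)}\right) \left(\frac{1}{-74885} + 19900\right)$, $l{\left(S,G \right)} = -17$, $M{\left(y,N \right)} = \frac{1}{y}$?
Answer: $\frac{6564616343026}{17897515} \approx 3.6679 \cdot 10^{5}$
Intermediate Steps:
$A = \frac{6056273224481}{17897515}$ ($A = 3 - \left(-17 + \frac{1}{-239}\right) \left(\frac{1}{-74885} + 19900\right) = 3 - \left(-17 - \frac{1}{239}\right) \left(- \frac{1}{74885} + 19900\right) = 3 - \left(- \frac{4064}{239}\right) \frac{1490211499}{74885} = 3 - - \frac{6056219531936}{17897515} = 3 + \frac{6056219531936}{17897515} = \frac{6056273224481}{17897515} \approx 3.3839 \cdot 10^{5}$)
$\left(A - 30212\right) + 58615 = \left(\frac{6056273224481}{17897515} - 30212\right) + 58615 = \frac{5515553501301}{17897515} + 58615 = \frac{6564616343026}{17897515}$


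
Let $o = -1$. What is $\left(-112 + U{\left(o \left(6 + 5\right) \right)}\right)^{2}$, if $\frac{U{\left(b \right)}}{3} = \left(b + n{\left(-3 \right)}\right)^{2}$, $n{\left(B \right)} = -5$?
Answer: $430336$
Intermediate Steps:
$U{\left(b \right)} = 3 \left(-5 + b\right)^{2}$ ($U{\left(b \right)} = 3 \left(b - 5\right)^{2} = 3 \left(-5 + b\right)^{2}$)
$\left(-112 + U{\left(o \left(6 + 5\right) \right)}\right)^{2} = \left(-112 + 3 \left(-5 - \left(6 + 5\right)\right)^{2}\right)^{2} = \left(-112 + 3 \left(-5 - 11\right)^{2}\right)^{2} = \left(-112 + 3 \left(-16\right)^{2}\right)^{2} = \left(-112 + 3 \cdot 256\right)^{2} = \left(-112 + 768\right)^{2} = 656^{2} = 430336$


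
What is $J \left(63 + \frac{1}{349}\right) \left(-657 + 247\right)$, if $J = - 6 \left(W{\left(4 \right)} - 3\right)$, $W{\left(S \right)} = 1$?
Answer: $- \frac{108180960}{349} \approx -3.0997 \cdot 10^{5}$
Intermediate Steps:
$J = 12$ ($J = - 6 \left(1 - 3\right) = \left(-6\right) \left(-2\right) = 12$)
$J \left(63 + \frac{1}{349}\right) \left(-657 + 247\right) = 12 \left(63 + \frac{1}{349}\right) \left(-657 + 247\right) = 12 \left(63 + \frac{1}{349}\right) \left(-410\right) = 12 \cdot \frac{21988}{349} \left(-410\right) = 12 \left(- \frac{9015080}{349}\right) = - \frac{108180960}{349}$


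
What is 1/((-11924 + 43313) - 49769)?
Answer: -1/18380 ≈ -5.4407e-5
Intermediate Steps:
1/((-11924 + 43313) - 49769) = 1/(31389 - 49769) = 1/(-18380) = -1/18380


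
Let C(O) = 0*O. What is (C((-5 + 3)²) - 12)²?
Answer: 144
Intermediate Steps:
C(O) = 0
(C((-5 + 3)²) - 12)² = (0 - 12)² = (-12)² = 144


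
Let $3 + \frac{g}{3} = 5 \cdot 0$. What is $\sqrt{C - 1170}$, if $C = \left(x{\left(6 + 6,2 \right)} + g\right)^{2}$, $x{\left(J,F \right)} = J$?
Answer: $3 i \sqrt{129} \approx 34.073 i$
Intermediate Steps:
$g = -9$ ($g = -9 + 3 \cdot 5 \cdot 0 = -9 + 3 \cdot 0 = -9 + 0 = -9$)
$C = 9$ ($C = \left(\left(6 + 6\right) - 9\right)^{2} = \left(12 - 9\right)^{2} = 3^{2} = 9$)
$\sqrt{C - 1170} = \sqrt{9 - 1170} = \sqrt{-1161} = 3 i \sqrt{129}$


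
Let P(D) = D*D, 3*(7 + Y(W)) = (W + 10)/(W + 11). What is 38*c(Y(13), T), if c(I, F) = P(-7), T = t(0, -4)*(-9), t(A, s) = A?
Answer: 1862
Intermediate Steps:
Y(W) = -7 + (10 + W)/(3*(11 + W)) (Y(W) = -7 + ((W + 10)/(W + 11))/3 = -7 + ((10 + W)/(11 + W))/3 = -7 + (10 + W)/(3*(11 + W)))
P(D) = D**2
T = 0 (T = 0*(-9) = 0)
c(I, F) = 49 (c(I, F) = (-7)**2 = 49)
38*c(Y(13), T) = 38*49 = 1862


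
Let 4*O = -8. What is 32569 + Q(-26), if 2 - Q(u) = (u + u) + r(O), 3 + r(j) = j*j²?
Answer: 32634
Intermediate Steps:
O = -2 (O = (¼)*(-8) = -2)
r(j) = -3 + j³ (r(j) = -3 + j*j² = -3 + j³)
Q(u) = 13 - 2*u (Q(u) = 2 - ((u + u) + (-3 + (-2)³)) = 2 - (2*u + (-3 - 8)) = 2 - (2*u - 11) = 2 - (-11 + 2*u) = 2 + (11 - 2*u) = 13 - 2*u)
32569 + Q(-26) = 32569 + (13 - 2*(-26)) = 32569 + (13 + 52) = 32569 + 65 = 32634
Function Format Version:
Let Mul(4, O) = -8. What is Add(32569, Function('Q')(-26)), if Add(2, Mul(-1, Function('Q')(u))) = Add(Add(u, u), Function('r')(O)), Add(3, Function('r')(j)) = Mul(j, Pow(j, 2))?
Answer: 32634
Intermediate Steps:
O = -2 (O = Mul(Rational(1, 4), -8) = -2)
Function('r')(j) = Add(-3, Pow(j, 3)) (Function('r')(j) = Add(-3, Mul(j, Pow(j, 2))) = Add(-3, Pow(j, 3)))
Function('Q')(u) = Add(13, Mul(-2, u)) (Function('Q')(u) = Add(2, Mul(-1, Add(Add(u, u), Add(-3, Pow(-2, 3))))) = Add(2, Mul(-1, Add(Mul(2, u), Add(-3, -8)))) = Add(2, Mul(-1, Add(Mul(2, u), -11))) = Add(2, Mul(-1, Add(-11, Mul(2, u)))) = Add(2, Add(11, Mul(-2, u))) = Add(13, Mul(-2, u)))
Add(32569, Function('Q')(-26)) = Add(32569, Add(13, Mul(-2, -26))) = Add(32569, Add(13, 52)) = Add(32569, 65) = 32634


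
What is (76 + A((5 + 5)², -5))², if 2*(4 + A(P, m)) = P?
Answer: 14884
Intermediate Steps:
A(P, m) = -4 + P/2
(76 + A((5 + 5)², -5))² = (76 + (-4 + (5 + 5)²/2))² = (76 + (-4 + (½)*10²))² = (76 + (-4 + (½)*100))² = (76 + (-4 + 50))² = (76 + 46)² = 122² = 14884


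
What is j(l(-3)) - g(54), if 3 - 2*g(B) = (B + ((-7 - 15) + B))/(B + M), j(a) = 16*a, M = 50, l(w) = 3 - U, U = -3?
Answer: 9871/104 ≈ 94.913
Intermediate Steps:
l(w) = 6 (l(w) = 3 - 1*(-3) = 3 + 3 = 6)
g(B) = 3/2 - (-22 + 2*B)/(2*(50 + B)) (g(B) = 3/2 - (B + ((-7 - 15) + B))/(2*(B + 50)) = 3/2 - (B + (-22 + B))/(2*(50 + B)) = 3/2 - (-22 + 2*B)/(2*(50 + B)))
j(l(-3)) - g(54) = 16*6 - (172 + 54)/(2*(50 + 54)) = 96 - 226/(2*104) = 96 - 1*113/104 = 96 - 113/104 = 9871/104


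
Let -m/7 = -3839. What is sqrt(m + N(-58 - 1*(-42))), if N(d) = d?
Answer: sqrt(26857) ≈ 163.88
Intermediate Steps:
m = 26873 (m = -7*(-3839) = 26873)
sqrt(m + N(-58 - 1*(-42))) = sqrt(26873 + (-58 - 1*(-42))) = sqrt(26873 + (-58 + 42)) = sqrt(26873 - 16) = sqrt(26857)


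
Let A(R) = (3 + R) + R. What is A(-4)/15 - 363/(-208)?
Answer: 881/624 ≈ 1.4119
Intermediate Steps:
A(R) = 3 + 2*R
A(-4)/15 - 363/(-208) = (3 + 2*(-4))/15 - 363/(-208) = (3 - 8)*(1/15) - 363*(-1/208) = -5*1/15 + 363/208 = -⅓ + 363/208 = 881/624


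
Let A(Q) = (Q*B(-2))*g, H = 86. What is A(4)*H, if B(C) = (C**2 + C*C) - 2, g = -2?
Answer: -4128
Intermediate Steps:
B(C) = -2 + 2*C**2 (B(C) = (C**2 + C**2) - 2 = 2*C**2 - 2 = -2 + 2*C**2)
A(Q) = -12*Q (A(Q) = (Q*(-2 + 2*(-2)**2))*(-2) = (Q*(-2 + 2*4))*(-2) = (Q*(-2 + 8))*(-2) = (Q*6)*(-2) = (6*Q)*(-2) = -12*Q)
A(4)*H = -12*4*86 = -48*86 = -4128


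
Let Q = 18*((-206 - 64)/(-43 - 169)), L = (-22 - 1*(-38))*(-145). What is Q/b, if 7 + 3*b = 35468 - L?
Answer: 3645/2002393 ≈ 0.0018203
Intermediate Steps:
L = -2320 (L = (-22 + 38)*(-145) = 16*(-145) = -2320)
Q = 1215/53 (Q = 18*(-270/(-212)) = 18*(-270*(-1/212)) = 18*(135/106) = 1215/53 ≈ 22.925)
b = 37781/3 (b = -7/3 + (35468 - 1*(-2320))/3 = -7/3 + (35468 + 2320)/3 = -7/3 + (⅓)*37788 = -7/3 + 12596 = 37781/3 ≈ 12594.)
Q/b = 1215/(53*(37781/3)) = (1215/53)*(3/37781) = 3645/2002393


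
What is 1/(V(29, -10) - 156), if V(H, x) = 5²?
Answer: -1/131 ≈ -0.0076336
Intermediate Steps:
V(H, x) = 25
1/(V(29, -10) - 156) = 1/(25 - 156) = 1/(-131) = -1/131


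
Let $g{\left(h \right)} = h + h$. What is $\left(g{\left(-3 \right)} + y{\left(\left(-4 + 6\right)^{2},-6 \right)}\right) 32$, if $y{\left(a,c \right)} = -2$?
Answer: $-256$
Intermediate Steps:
$g{\left(h \right)} = 2 h$
$\left(g{\left(-3 \right)} + y{\left(\left(-4 + 6\right)^{2},-6 \right)}\right) 32 = \left(2 \left(-3\right) - 2\right) 32 = \left(-6 - 2\right) 32 = \left(-8\right) 32 = -256$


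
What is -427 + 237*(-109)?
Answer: -26260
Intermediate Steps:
-427 + 237*(-109) = -427 - 25833 = -26260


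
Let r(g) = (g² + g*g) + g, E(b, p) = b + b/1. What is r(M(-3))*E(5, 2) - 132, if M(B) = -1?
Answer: -122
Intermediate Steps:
E(b, p) = 2*b (E(b, p) = b + b*1 = b + b = 2*b)
r(g) = g + 2*g² (r(g) = (g² + g²) + g = 2*g² + g = g + 2*g²)
r(M(-3))*E(5, 2) - 132 = (-(1 + 2*(-1)))*(2*5) - 132 = -(1 - 2)*10 - 132 = -1*(-1)*10 - 132 = 1*10 - 132 = 10 - 132 = -122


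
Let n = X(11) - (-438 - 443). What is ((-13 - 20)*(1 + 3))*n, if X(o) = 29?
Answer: -120120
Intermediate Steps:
n = 910 (n = 29 - (-438 - 443) = 29 - 1*(-881) = 29 + 881 = 910)
((-13 - 20)*(1 + 3))*n = ((-13 - 20)*(1 + 3))*910 = -33*4*910 = -132*910 = -120120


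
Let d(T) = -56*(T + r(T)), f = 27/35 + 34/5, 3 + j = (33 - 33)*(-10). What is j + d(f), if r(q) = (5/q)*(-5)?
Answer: -12831/53 ≈ -242.09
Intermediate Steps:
j = -3 (j = -3 + (33 - 33)*(-10) = -3 + 0*(-10) = -3 + 0 = -3)
r(q) = -25/q
f = 53/7 (f = 27*(1/35) + 34*(1/5) = 27/35 + 34/5 = 53/7 ≈ 7.5714)
d(T) = -56*T + 1400/T (d(T) = -56*(T - 25/T) = -56*T + 1400/T)
j + d(f) = -3 + (-56*53/7 + 1400/(53/7)) = -3 + (-424 + 1400*(7/53)) = -3 + (-424 + 9800/53) = -3 - 12672/53 = -12831/53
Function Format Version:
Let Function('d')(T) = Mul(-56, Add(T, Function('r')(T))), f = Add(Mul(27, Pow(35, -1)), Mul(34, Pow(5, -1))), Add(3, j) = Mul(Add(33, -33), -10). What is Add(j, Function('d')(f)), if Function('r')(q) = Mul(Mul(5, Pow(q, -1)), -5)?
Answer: Rational(-12831, 53) ≈ -242.09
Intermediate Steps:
j = -3 (j = Add(-3, Mul(Add(33, -33), -10)) = Add(-3, Mul(0, -10)) = Add(-3, 0) = -3)
Function('r')(q) = Mul(-25, Pow(q, -1))
f = Rational(53, 7) (f = Add(Mul(27, Rational(1, 35)), Mul(34, Rational(1, 5))) = Add(Rational(27, 35), Rational(34, 5)) = Rational(53, 7) ≈ 7.5714)
Function('d')(T) = Add(Mul(-56, T), Mul(1400, Pow(T, -1))) (Function('d')(T) = Mul(-56, Add(T, Mul(-25, Pow(T, -1)))) = Add(Mul(-56, T), Mul(1400, Pow(T, -1))))
Add(j, Function('d')(f)) = Add(-3, Add(Mul(-56, Rational(53, 7)), Mul(1400, Pow(Rational(53, 7), -1)))) = Add(-3, Add(-424, Mul(1400, Rational(7, 53)))) = Add(-3, Add(-424, Rational(9800, 53))) = Add(-3, Rational(-12672, 53)) = Rational(-12831, 53)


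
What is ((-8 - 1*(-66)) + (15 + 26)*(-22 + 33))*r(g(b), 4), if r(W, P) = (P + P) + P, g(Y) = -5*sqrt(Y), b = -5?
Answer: 6108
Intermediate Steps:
r(W, P) = 3*P (r(W, P) = 2*P + P = 3*P)
((-8 - 1*(-66)) + (15 + 26)*(-22 + 33))*r(g(b), 4) = ((-8 - 1*(-66)) + (15 + 26)*(-22 + 33))*(3*4) = ((-8 + 66) + 41*11)*12 = (58 + 451)*12 = 509*12 = 6108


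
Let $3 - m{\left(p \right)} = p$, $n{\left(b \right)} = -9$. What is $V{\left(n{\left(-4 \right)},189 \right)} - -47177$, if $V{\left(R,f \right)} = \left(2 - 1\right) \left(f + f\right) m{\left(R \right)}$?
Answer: $51713$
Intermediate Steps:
$m{\left(p \right)} = 3 - p$
$V{\left(R,f \right)} = 2 f \left(3 - R\right)$ ($V{\left(R,f \right)} = \left(2 - 1\right) \left(f + f\right) \left(3 - R\right) = 1 \cdot 2 f \left(3 - R\right) = 2 f \left(3 - R\right)$)
$V{\left(n{\left(-4 \right)},189 \right)} - -47177 = 2 \cdot 189 \left(3 - -9\right) - -47177 = 2 \cdot 189 \left(3 + 9\right) + 47177 = 2 \cdot 189 \cdot 12 + 47177 = 4536 + 47177 = 51713$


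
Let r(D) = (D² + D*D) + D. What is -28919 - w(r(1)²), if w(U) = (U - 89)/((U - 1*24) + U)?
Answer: -86797/3 ≈ -28932.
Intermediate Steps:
r(D) = D + 2*D² (r(D) = (D² + D²) + D = 2*D² + D = D + 2*D²)
w(U) = (-89 + U)/(-24 + 2*U) (w(U) = (-89 + U)/((U - 24) + U) = (-89 + U)/((-24 + U) + U) = (-89 + U)/(-24 + 2*U))
-28919 - w(r(1)²) = -28919 - (-89 + (1*(1 + 2*1))²)/(2*(-12 + (1*(1 + 2*1))²)) = -28919 - (-89 + (1*(1 + 2))²)/(2*(-12 + (1*(1 + 2))²)) = -28919 - (-89 + (1*3)²)/(2*(-12 + (1*3)²)) = -28919 - (-89 + 3²)/(2*(-12 + 3²)) = -28919 - (-89 + 9)/(2*(-12 + 9)) = -28919 - (-80)/(2*(-3)) = -28919 - (-1)*(-80)/(2*3) = -28919 - 1*40/3 = -28919 - 40/3 = -86797/3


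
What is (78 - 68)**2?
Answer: 100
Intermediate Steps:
(78 - 68)**2 = 10**2 = 100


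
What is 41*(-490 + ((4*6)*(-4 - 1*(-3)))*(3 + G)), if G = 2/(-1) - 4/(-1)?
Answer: -25010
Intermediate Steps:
G = 2 (G = 2*(-1) - 4*(-1) = -2 + 4 = 2)
41*(-490 + ((4*6)*(-4 - 1*(-3)))*(3 + G)) = 41*(-490 + ((4*6)*(-4 - 1*(-3)))*(3 + 2)) = 41*(-490 + (24*(-4 + 3))*5) = 41*(-490 + (24*(-1))*5) = 41*(-490 - 24*5) = 41*(-490 - 120) = 41*(-610) = -25010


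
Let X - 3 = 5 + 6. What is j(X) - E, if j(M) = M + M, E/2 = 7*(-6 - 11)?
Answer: 266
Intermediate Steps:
E = -238 (E = 2*(7*(-6 - 11)) = 2*(7*(-17)) = 2*(-119) = -238)
X = 14 (X = 3 + (5 + 6) = 3 + 11 = 14)
j(M) = 2*M
j(X) - E = 2*14 - 1*(-238) = 28 + 238 = 266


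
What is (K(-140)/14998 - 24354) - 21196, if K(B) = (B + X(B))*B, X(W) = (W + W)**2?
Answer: -347057650/7499 ≈ -46281.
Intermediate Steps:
X(W) = 4*W**2 (X(W) = (2*W)**2 = 4*W**2)
K(B) = B*(B + 4*B**2) (K(B) = (B + 4*B**2)*B = B*(B + 4*B**2))
(K(-140)/14998 - 24354) - 21196 = (((-140)**2*(1 + 4*(-140)))/14998 - 24354) - 21196 = ((19600*(1 - 560))*(1/14998) - 24354) - 21196 = ((19600*(-559))*(1/14998) - 24354) - 21196 = (-10956400*1/14998 - 24354) - 21196 = (-5478200/7499 - 24354) - 21196 = -188108846/7499 - 21196 = -347057650/7499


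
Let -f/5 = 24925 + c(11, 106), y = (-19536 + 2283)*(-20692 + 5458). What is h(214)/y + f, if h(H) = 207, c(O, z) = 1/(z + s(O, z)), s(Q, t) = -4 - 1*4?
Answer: -89167686256034/715487661 ≈ -1.2463e+5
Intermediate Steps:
s(Q, t) = -8 (s(Q, t) = -4 - 4 = -8)
c(O, z) = 1/(-8 + z) (c(O, z) = 1/(z - 8) = 1/(-8 + z))
y = 262832202 (y = -17253*(-15234) = 262832202)
f = -12213255/98 (f = -5*(24925 + 1/(-8 + 106)) = -5*(24925 + 1/98) = -5*2442651/98 = -12213255/98 ≈ -1.2463e+5)
h(214)/y + f = 207/262832202 - 12213255/98 = 207*(1/262832202) - 12213255/98 = 23/29203578 - 12213255/98 = -89167686256034/715487661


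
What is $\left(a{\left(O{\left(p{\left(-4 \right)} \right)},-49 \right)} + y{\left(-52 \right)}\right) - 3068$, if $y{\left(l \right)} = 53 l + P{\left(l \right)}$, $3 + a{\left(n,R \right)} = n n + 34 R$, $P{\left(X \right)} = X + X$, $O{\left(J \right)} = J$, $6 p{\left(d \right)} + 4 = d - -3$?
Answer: $- \frac{273467}{36} \approx -7596.3$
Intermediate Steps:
$p{\left(d \right)} = - \frac{1}{6} + \frac{d}{6}$ ($p{\left(d \right)} = - \frac{2}{3} + \frac{d - -3}{6} = - \frac{2}{3} + \frac{d + 3}{6} = - \frac{2}{3} + \frac{3 + d}{6} = - \frac{2}{3} + \left(\frac{1}{2} + \frac{d}{6}\right) = - \frac{1}{6} + \frac{d}{6}$)
$P{\left(X \right)} = 2 X$
$a{\left(n,R \right)} = -3 + n^{2} + 34 R$ ($a{\left(n,R \right)} = -3 + \left(n n + 34 R\right) = -3 + \left(n^{2} + 34 R\right) = -3 + n^{2} + 34 R$)
$y{\left(l \right)} = 55 l$ ($y{\left(l \right)} = 53 l + 2 l = 55 l$)
$\left(a{\left(O{\left(p{\left(-4 \right)} \right)},-49 \right)} + y{\left(-52 \right)}\right) - 3068 = \left(\left(-3 + \left(- \frac{1}{6} + \frac{1}{6} \left(-4\right)\right)^{2} + 34 \left(-49\right)\right) + 55 \left(-52\right)\right) - 3068 = \left(\left(-3 + \left(- \frac{1}{6} - \frac{2}{3}\right)^{2} - 1666\right) - 2860\right) - 3068 = \left(\left(-3 + \left(- \frac{5}{6}\right)^{2} - 1666\right) - 2860\right) - 3068 = \left(\left(-3 + \frac{25}{36} - 1666\right) - 2860\right) - 3068 = \left(- \frac{60059}{36} - 2860\right) - 3068 = - \frac{163019}{36} - 3068 = - \frac{273467}{36}$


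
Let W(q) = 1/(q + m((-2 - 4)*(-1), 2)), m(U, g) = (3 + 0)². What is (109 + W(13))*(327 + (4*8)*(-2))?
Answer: 630937/22 ≈ 28679.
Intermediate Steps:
m(U, g) = 9 (m(U, g) = 3² = 9)
W(q) = 1/(9 + q) (W(q) = 1/(q + 9) = 1/(9 + q))
(109 + W(13))*(327 + (4*8)*(-2)) = (109 + 1/(9 + 13))*(327 + (4*8)*(-2)) = (109 + 1/22)*(327 + 32*(-2)) = (109 + 1/22)*(327 - 64) = (2399/22)*263 = 630937/22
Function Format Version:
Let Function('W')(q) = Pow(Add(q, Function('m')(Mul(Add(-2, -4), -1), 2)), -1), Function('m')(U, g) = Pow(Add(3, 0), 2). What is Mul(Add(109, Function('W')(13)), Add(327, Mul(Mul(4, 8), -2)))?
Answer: Rational(630937, 22) ≈ 28679.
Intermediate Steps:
Function('m')(U, g) = 9 (Function('m')(U, g) = Pow(3, 2) = 9)
Function('W')(q) = Pow(Add(9, q), -1) (Function('W')(q) = Pow(Add(q, 9), -1) = Pow(Add(9, q), -1))
Mul(Add(109, Function('W')(13)), Add(327, Mul(Mul(4, 8), -2))) = Mul(Add(109, Pow(Add(9, 13), -1)), Add(327, Mul(Mul(4, 8), -2))) = Mul(Add(109, Pow(22, -1)), Add(327, Mul(32, -2))) = Mul(Add(109, Rational(1, 22)), Add(327, -64)) = Mul(Rational(2399, 22), 263) = Rational(630937, 22)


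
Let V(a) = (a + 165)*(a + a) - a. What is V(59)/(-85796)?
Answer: -26373/85796 ≈ -0.30739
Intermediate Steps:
V(a) = -a + 2*a*(165 + a) (V(a) = (165 + a)*(2*a) - a = 2*a*(165 + a) - a = -a + 2*a*(165 + a))
V(59)/(-85796) = (59*(329 + 2*59))/(-85796) = (59*(329 + 118))*(-1/85796) = (59*447)*(-1/85796) = 26373*(-1/85796) = -26373/85796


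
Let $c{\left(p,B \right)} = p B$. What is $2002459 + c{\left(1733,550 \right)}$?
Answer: $2955609$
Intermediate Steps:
$c{\left(p,B \right)} = B p$
$2002459 + c{\left(1733,550 \right)} = 2002459 + 550 \cdot 1733 = 2002459 + 953150 = 2955609$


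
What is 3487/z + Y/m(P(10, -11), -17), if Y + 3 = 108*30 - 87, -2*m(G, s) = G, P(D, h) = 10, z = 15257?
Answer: -873493/1387 ≈ -629.77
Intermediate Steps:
m(G, s) = -G/2
Y = 3150 (Y = -3 + (108*30 - 87) = -3 + (3240 - 87) = -3 + 3153 = 3150)
3487/z + Y/m(P(10, -11), -17) = 3487/15257 + 3150/((-1/2*10)) = 3487*(1/15257) + 3150/(-5) = 317/1387 + 3150*(-1/5) = 317/1387 - 630 = -873493/1387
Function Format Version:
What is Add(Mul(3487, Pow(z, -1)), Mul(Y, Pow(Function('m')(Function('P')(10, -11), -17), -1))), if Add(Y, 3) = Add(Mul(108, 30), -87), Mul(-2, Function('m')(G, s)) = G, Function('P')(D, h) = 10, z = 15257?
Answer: Rational(-873493, 1387) ≈ -629.77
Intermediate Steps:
Function('m')(G, s) = Mul(Rational(-1, 2), G)
Y = 3150 (Y = Add(-3, Add(Mul(108, 30), -87)) = Add(-3, Add(3240, -87)) = Add(-3, 3153) = 3150)
Add(Mul(3487, Pow(z, -1)), Mul(Y, Pow(Function('m')(Function('P')(10, -11), -17), -1))) = Add(Mul(3487, Pow(15257, -1)), Mul(3150, Pow(Mul(Rational(-1, 2), 10), -1))) = Add(Mul(3487, Rational(1, 15257)), Mul(3150, Pow(-5, -1))) = Add(Rational(317, 1387), Mul(3150, Rational(-1, 5))) = Add(Rational(317, 1387), -630) = Rational(-873493, 1387)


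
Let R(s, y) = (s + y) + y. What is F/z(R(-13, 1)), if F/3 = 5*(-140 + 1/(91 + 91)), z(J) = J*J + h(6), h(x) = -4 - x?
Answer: -127395/6734 ≈ -18.918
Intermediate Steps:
R(s, y) = s + 2*y
z(J) = -10 + J² (z(J) = J*J + (-4 - 1*6) = J² + (-4 - 6) = J² - 10 = -10 + J²)
F = -382185/182 (F = 3*(5*(-140 + 1/(91 + 91))) = 3*(5*(-140 + 1/182)) = 3*(5*(-25479/182)) = 3*(-127395/182) = -382185/182 ≈ -2099.9)
F/z(R(-13, 1)) = -382185/(182*(-10 + (-13 + 2*1)²)) = -382185/(182*(-10 + (-13 + 2)²)) = -382185/(182*(-10 + (-11)²)) = -382185/(182*(-10 + 121)) = -382185/182/111 = -382185/182*1/111 = -127395/6734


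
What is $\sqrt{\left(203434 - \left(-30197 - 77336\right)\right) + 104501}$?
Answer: $2 \sqrt{103867} \approx 644.57$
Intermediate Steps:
$\sqrt{\left(203434 - \left(-30197 - 77336\right)\right) + 104501} = \sqrt{\left(203434 - -107533\right) + 104501} = \sqrt{\left(203434 + 107533\right) + 104501} = \sqrt{310967 + 104501} = \sqrt{415468} = 2 \sqrt{103867}$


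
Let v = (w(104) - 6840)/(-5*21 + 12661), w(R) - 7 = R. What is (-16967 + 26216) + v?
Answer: 116123715/12556 ≈ 9248.5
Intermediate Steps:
w(R) = 7 + R
v = -6729/12556 (v = ((7 + 104) - 6840)/(-5*21 + 12661) = (111 - 6840)/(-105 + 12661) = -6729/12556 ≈ -0.53592)
(-16967 + 26216) + v = (-16967 + 26216) - 6729/12556 = 9249 - 6729/12556 = 116123715/12556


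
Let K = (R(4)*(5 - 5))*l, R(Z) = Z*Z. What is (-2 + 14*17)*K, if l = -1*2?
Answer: 0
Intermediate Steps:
R(Z) = Z²
l = -2
K = 0 (K = (4²*(5 - 5))*(-2) = (16*0)*(-2) = 0*(-2) = 0)
(-2 + 14*17)*K = (-2 + 14*17)*0 = (-2 + 238)*0 = 236*0 = 0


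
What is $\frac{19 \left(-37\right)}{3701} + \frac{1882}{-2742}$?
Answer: $- \frac{4446454}{5074071} \approx -0.87631$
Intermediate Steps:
$\frac{19 \left(-37\right)}{3701} + \frac{1882}{-2742} = \left(-703\right) \frac{1}{3701} + 1882 \left(- \frac{1}{2742}\right) = - \frac{703}{3701} - \frac{941}{1371} = - \frac{4446454}{5074071}$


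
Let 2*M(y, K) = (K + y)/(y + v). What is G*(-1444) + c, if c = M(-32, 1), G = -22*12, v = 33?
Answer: 762401/2 ≈ 3.8120e+5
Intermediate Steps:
M(y, K) = (K + y)/(2*(33 + y)) (M(y, K) = ((K + y)/(y + 33))/2 = ((K + y)/(33 + y))/2 = (K + y)/(2*(33 + y)))
G = -264
c = -31/2 (c = (1 - 32)/(2*(33 - 32)) = (½)*(-31)/1 = (½)*1*(-31) = -31/2 ≈ -15.500)
G*(-1444) + c = -264*(-1444) - 31/2 = 381216 - 31/2 = 762401/2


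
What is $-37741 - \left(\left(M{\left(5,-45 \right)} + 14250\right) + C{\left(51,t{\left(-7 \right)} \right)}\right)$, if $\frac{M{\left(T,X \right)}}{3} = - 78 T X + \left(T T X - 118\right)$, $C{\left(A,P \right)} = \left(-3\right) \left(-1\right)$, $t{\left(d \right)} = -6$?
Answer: $-100915$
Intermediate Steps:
$C{\left(A,P \right)} = 3$
$M{\left(T,X \right)} = -354 - 234 T X + 3 X T^{2}$ ($M{\left(T,X \right)} = 3 \left(- 78 T X + \left(T T X - 118\right)\right) = 3 \left(- 78 T X + \left(T^{2} X - 118\right)\right) = 3 \left(- 78 T X + \left(X T^{2} - 118\right)\right) = 3 \left(- 78 T X + \left(-118 + X T^{2}\right)\right) = 3 \left(-118 + X T^{2} - 78 T X\right) = -354 - 234 T X + 3 X T^{2}$)
$-37741 - \left(\left(M{\left(5,-45 \right)} + 14250\right) + C{\left(51,t{\left(-7 \right)} \right)}\right) = -37741 - \left(\left(\left(-354 - 1170 \left(-45\right) + 3 \left(-45\right) 5^{2}\right) + 14250\right) + 3\right) = -37741 - \left(\left(\left(-354 + 52650 + 3 \left(-45\right) 25\right) + 14250\right) + 3\right) = -37741 - \left(\left(\left(-354 + 52650 - 3375\right) + 14250\right) + 3\right) = -37741 - \left(\left(48921 + 14250\right) + 3\right) = -37741 - \left(63171 + 3\right) = -37741 - 63174 = -100915$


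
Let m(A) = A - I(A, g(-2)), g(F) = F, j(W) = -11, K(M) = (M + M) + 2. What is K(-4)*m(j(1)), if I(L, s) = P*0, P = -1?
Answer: 66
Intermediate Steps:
K(M) = 2 + 2*M (K(M) = 2*M + 2 = 2 + 2*M)
I(L, s) = 0 (I(L, s) = -1*0 = 0)
m(A) = A (m(A) = A - 1*0 = A + 0 = A)
K(-4)*m(j(1)) = (2 + 2*(-4))*(-11) = (2 - 8)*(-11) = -6*(-11) = 66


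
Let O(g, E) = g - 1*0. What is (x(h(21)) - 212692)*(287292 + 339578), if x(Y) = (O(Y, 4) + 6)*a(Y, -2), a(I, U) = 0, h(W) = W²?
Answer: -133330234040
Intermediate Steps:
O(g, E) = g (O(g, E) = g + 0 = g)
x(Y) = 0 (x(Y) = (Y + 6)*0 = (6 + Y)*0 = 0)
(x(h(21)) - 212692)*(287292 + 339578) = (0 - 212692)*(287292 + 339578) = -212692*626870 = -133330234040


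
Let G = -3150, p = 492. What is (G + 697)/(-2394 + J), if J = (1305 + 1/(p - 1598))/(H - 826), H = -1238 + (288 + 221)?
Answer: 383522090/374428759 ≈ 1.0243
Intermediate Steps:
H = -729 (H = -1238 + 509 = -729)
J = -1443329/1719830 (J = (1305 + 1/(492 - 1598))/(-729 - 826) = (1305 + 1/(-1106))/(-1555) = (1305 - 1/1106)*(-1/1555) = (1443329/1106)*(-1/1555) = -1443329/1719830 ≈ -0.83923)
(G + 697)/(-2394 + J) = (-3150 + 697)/(-2394 - 1443329/1719830) = -2453/(-4118716349/1719830) = -2453*(-1719830/4118716349) = 383522090/374428759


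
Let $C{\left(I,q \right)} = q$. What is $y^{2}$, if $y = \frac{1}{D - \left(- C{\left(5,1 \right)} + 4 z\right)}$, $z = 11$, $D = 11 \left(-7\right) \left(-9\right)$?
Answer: $\frac{1}{422500} \approx 2.3669 \cdot 10^{-6}$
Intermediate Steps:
$D = 693$ ($D = \left(-77\right) \left(-9\right) = 693$)
$y = \frac{1}{650}$ ($y = \frac{1}{693 + \left(\left(-4\right) 11 + 1\right)} = \frac{1}{693 + \left(-44 + 1\right)} = \frac{1}{693 - 43} = \frac{1}{650} \approx 0.0015385$)
$y^{2} = \left(\frac{1}{650}\right)^{2} = \frac{1}{422500}$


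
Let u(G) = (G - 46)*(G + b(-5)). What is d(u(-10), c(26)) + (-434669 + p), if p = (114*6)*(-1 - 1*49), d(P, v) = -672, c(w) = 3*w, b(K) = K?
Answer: -469541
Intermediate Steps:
u(G) = (-46 + G)*(-5 + G) (u(G) = (G - 46)*(G - 5) = (-46 + G)*(-5 + G))
p = -34200 (p = 684*(-1 - 49) = 684*(-50) = -34200)
d(u(-10), c(26)) + (-434669 + p) = -672 + (-434669 - 34200) = -672 - 468869 = -469541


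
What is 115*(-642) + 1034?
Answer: -72796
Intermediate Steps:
115*(-642) + 1034 = -73830 + 1034 = -72796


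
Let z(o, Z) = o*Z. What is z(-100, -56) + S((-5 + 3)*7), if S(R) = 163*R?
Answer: 3318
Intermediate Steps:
z(o, Z) = Z*o
z(-100, -56) + S((-5 + 3)*7) = -56*(-100) + 163*((-5 + 3)*7) = 5600 + 163*(-2*7) = 5600 + 163*(-14) = 5600 - 2282 = 3318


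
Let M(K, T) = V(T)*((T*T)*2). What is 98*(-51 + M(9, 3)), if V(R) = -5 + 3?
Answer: -8526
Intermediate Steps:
V(R) = -2
M(K, T) = -4*T² (M(K, T) = -2*T*T*2 = -2*T²*2 = -4*T²)
98*(-51 + M(9, 3)) = 98*(-51 - 4*3²) = 98*(-51 - 4*9) = 98*(-51 - 36) = 98*(-87) = -8526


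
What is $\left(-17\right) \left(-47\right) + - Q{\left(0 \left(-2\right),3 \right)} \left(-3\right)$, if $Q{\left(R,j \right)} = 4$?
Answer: $811$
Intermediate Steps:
$\left(-17\right) \left(-47\right) + - Q{\left(0 \left(-2\right),3 \right)} \left(-3\right) = \left(-17\right) \left(-47\right) + \left(-1\right) 4 \left(-3\right) = 799 - -12 = 799 + 12 = 811$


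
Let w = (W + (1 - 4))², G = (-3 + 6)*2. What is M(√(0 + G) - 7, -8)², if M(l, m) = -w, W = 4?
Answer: 1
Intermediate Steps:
G = 6 (G = 3*2 = 6)
w = 1 (w = (4 + (1 - 4))² = (4 - 3)² = 1² = 1)
M(l, m) = -1 (M(l, m) = -1*1 = -1)
M(√(0 + G) - 7, -8)² = (-1)² = 1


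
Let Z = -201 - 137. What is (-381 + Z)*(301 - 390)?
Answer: 63991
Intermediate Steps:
Z = -338
(-381 + Z)*(301 - 390) = (-381 - 338)*(301 - 390) = -719*(-89) = 63991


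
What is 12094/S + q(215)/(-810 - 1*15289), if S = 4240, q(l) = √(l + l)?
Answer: 6047/2120 - √430/16099 ≈ 2.8511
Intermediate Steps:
q(l) = √2*√l (q(l) = √(2*l) = √2*√l)
12094/S + q(215)/(-810 - 1*15289) = 12094/4240 + (√2*√215)/(-810 - 1*15289) = 12094*(1/4240) + √430/(-810 - 15289) = 6047/2120 + √430/(-16099) = 6047/2120 + √430*(-1/16099) = 6047/2120 - √430/16099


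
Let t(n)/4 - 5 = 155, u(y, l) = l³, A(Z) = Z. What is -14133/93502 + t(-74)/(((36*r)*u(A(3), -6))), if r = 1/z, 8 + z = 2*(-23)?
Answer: 3612883/841518 ≈ 4.2933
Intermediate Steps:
z = -54 (z = -8 + 2*(-23) = -8 - 46 = -54)
r = -1/54 (r = 1/(-54) = -1/54 ≈ -0.018519)
t(n) = 640 (t(n) = 20 + 4*155 = 20 + 620 = 640)
-14133/93502 + t(-74)/(((36*r)*u(A(3), -6))) = -14133/93502 + 640/(((36*(-1/54))*(-6)³)) = -14133*1/93502 + 640/((-⅔*(-216))) = -14133/93502 + 640/144 = -14133/93502 + 640*(1/144) = -14133/93502 + 40/9 = 3612883/841518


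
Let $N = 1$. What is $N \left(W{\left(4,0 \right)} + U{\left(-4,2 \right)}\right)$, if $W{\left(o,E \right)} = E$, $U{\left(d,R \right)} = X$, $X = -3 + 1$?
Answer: $-2$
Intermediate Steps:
$X = -2$
$U{\left(d,R \right)} = -2$
$N \left(W{\left(4,0 \right)} + U{\left(-4,2 \right)}\right) = 1 \left(0 - 2\right) = 1 \left(-2\right) = -2$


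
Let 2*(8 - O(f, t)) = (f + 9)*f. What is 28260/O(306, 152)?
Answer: -28260/48187 ≈ -0.58646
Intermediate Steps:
O(f, t) = 8 - f*(9 + f)/2 (O(f, t) = 8 - (f + 9)*f/2 = 8 - (9 + f)*f/2 = 8 - f*(9 + f)/2)
28260/O(306, 152) = 28260/(8 - 9/2*306 - ½*306²) = 28260/(8 - 1377 - ½*93636) = 28260/(8 - 1377 - 46818) = 28260/(-48187) = 28260*(-1/48187) = -28260/48187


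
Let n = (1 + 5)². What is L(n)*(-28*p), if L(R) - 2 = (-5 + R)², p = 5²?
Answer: -674100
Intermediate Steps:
p = 25
n = 36 (n = 6² = 36)
L(R) = 2 + (-5 + R)²
L(n)*(-28*p) = (2 + (-5 + 36)²)*(-28*25) = (2 + 31²)*(-700) = (2 + 961)*(-700) = 963*(-700) = -674100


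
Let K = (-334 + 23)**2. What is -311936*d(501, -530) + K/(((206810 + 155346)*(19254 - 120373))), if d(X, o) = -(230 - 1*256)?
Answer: -297007418900598225/36620852564 ≈ -8.1103e+6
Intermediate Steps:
d(X, o) = 26 (d(X, o) = -(230 - 256) = -1*(-26) = 26)
K = 96721 (K = (-311)**2 = 96721)
-311936*d(501, -530) + K/(((206810 + 155346)*(19254 - 120373))) = -311936/(1/26) + 96721/(((206810 + 155346)*(19254 - 120373))) = -311936/1/26 + 96721/((362156*(-101119))) = -311936*26 + 96721/(-36620852564) = -8110336 + 96721*(-1/36620852564) = -8110336 - 96721/36620852564 = -297007418900598225/36620852564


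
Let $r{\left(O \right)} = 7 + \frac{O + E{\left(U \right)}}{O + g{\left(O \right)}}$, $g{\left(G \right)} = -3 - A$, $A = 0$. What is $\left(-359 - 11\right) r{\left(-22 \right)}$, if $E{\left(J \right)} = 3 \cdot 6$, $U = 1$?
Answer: $- \frac{13246}{5} \approx -2649.2$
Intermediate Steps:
$g{\left(G \right)} = -3$ ($g{\left(G \right)} = -3 - 0 = -3 + 0 = -3$)
$E{\left(J \right)} = 18$
$r{\left(O \right)} = 7 + \frac{18 + O}{-3 + O}$ ($r{\left(O \right)} = 7 + \frac{O + 18}{O - 3} = 7 + \frac{18 + O}{-3 + O}$)
$\left(-359 - 11\right) r{\left(-22 \right)} = \left(-359 - 11\right) \frac{-3 + 8 \left(-22\right)}{-3 - 22} = - 370 \frac{-3 - 176}{-25} = - 370 \left(\left(- \frac{1}{25}\right) \left(-179\right)\right) = \left(-370\right) \frac{179}{25} = - \frac{13246}{5}$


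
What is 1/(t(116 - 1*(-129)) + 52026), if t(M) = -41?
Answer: 1/51985 ≈ 1.9236e-5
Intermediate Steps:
1/(t(116 - 1*(-129)) + 52026) = 1/(-41 + 52026) = 1/51985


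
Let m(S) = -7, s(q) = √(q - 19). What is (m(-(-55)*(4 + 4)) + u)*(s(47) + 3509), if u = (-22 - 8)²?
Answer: 3133537 + 1786*√7 ≈ 3.1383e+6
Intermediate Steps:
s(q) = √(-19 + q)
u = 900 (u = (-30)² = 900)
(m(-(-55)*(4 + 4)) + u)*(s(47) + 3509) = (-7 + 900)*(√(-19 + 47) + 3509) = 893*(√28 + 3509) = 893*(2*√7 + 3509) = 893*(3509 + 2*√7) = 3133537 + 1786*√7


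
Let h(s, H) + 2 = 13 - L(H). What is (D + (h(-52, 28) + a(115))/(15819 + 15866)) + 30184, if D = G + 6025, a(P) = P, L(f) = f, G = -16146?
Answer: 635696253/31685 ≈ 20063.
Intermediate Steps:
h(s, H) = 11 - H (h(s, H) = -2 + (13 - H) = 11 - H)
D = -10121 (D = -16146 + 6025 = -10121)
(D + (h(-52, 28) + a(115))/(15819 + 15866)) + 30184 = (-10121 + ((11 - 1*28) + 115)/(15819 + 15866)) + 30184 = (-10121 + ((11 - 28) + 115)/31685) + 30184 = (-10121 + (-17 + 115)*(1/31685)) + 30184 = (-10121 + 98*(1/31685)) + 30184 = (-10121 + 98/31685) + 30184 = -320683787/31685 + 30184 = 635696253/31685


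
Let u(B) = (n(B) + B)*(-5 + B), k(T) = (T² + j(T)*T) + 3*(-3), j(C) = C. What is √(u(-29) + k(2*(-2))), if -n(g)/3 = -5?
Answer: √499 ≈ 22.338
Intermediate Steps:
n(g) = 15 (n(g) = -3*(-5) = 15)
k(T) = -9 + 2*T² (k(T) = (T² + T*T) + 3*(-3) = (T² + T²) - 9 = 2*T² - 9 = -9 + 2*T²)
u(B) = (-5 + B)*(15 + B) (u(B) = (15 + B)*(-5 + B) = (-5 + B)*(15 + B))
√(u(-29) + k(2*(-2))) = √((-75 + (-29)² + 10*(-29)) + (-9 + 2*(2*(-2))²)) = √((-75 + 841 - 290) + (-9 + 2*(-4)²)) = √(476 + (-9 + 2*16)) = √(476 + (-9 + 32)) = √(476 + 23) = √499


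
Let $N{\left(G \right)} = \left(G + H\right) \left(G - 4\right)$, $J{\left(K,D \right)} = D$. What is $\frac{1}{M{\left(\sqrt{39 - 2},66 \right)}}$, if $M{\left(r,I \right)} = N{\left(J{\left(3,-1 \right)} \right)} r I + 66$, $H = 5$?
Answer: $- \frac{1}{976734} - \frac{10 \sqrt{37}}{488367} \approx -0.00012558$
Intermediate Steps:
$N{\left(G \right)} = \left(-4 + G\right) \left(5 + G\right)$ ($N{\left(G \right)} = \left(G + 5\right) \left(G - 4\right) = \left(5 + G\right) \left(-4 + G\right) = \left(-4 + G\right) \left(5 + G\right)$)
$M{\left(r,I \right)} = 66 - 20 I r$ ($M{\left(r,I \right)} = \left(-20 - 1 + \left(-1\right)^{2}\right) r I + 66 = \left(-20 - 1 + 1\right) r I + 66 = - 20 r I + 66 = - 20 I r + 66 = 66 - 20 I r$)
$\frac{1}{M{\left(\sqrt{39 - 2},66 \right)}} = \frac{1}{66 - 1320 \sqrt{39 - 2}} = \frac{1}{66 - 1320 \sqrt{37}}$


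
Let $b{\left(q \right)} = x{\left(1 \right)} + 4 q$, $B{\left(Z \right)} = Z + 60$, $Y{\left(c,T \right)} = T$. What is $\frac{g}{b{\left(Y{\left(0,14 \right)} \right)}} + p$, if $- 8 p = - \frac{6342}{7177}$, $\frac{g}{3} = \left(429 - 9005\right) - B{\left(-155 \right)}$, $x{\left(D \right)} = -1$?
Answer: $- \frac{66385749}{143540} \approx -462.49$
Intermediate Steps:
$B{\left(Z \right)} = 60 + Z$
$b{\left(q \right)} = -1 + 4 q$
$g = -25443$ ($g = 3 \left(\left(429 - 9005\right) - \left(60 - 155\right)\right) = 3 \left(\left(429 - 9005\right) - -95\right) = 3 \left(-8576 + 95\right) = 3 \left(-8481\right) = -25443$)
$p = \frac{3171}{28708}$ ($p = - \frac{\left(-6342\right) \frac{1}{7177}}{8} = \left(- \frac{1}{8}\right) \left(- \frac{6342}{7177}\right) = \frac{3171}{28708} \approx 0.11046$)
$\frac{g}{b{\left(Y{\left(0,14 \right)} \right)}} + p = - \frac{25443}{-1 + 4 \cdot 14} + \frac{3171}{28708} = - \frac{25443}{-1 + 56} + \frac{3171}{28708} = - \frac{25443}{55} + \frac{3171}{28708} = \left(-25443\right) \frac{1}{55} + \frac{3171}{28708} = - \frac{2313}{5} + \frac{3171}{28708} = - \frac{66385749}{143540}$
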